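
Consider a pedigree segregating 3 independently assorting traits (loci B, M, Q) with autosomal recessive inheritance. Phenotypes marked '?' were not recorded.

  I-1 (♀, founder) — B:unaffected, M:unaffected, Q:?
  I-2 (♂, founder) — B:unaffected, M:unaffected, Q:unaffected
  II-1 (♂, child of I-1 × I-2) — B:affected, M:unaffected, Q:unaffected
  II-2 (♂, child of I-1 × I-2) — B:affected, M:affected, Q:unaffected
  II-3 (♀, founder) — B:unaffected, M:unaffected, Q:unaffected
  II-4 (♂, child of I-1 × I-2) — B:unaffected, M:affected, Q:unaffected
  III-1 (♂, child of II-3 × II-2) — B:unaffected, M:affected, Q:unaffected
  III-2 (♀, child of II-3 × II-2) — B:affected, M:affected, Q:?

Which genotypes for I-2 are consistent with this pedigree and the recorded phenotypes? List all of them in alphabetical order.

B/I-1 un ·: Bb
B/I-2 un ·: Bb
B/II-1 aff I-1×I-2: bb
B/II-2 aff I-1×I-2: bb
B/II-3 un ·: Bb
B/II-4 un I-1×I-2: BB|Bb
B/III-1 un II-3×II-2: Bb
B/III-2 aff II-3×II-2: bb
⇒ B over [I-1,I-2,II-1,II-2,II-3,II-4,III-1,III-2]: 2 consistent
M/I-1 un ·: Mm
M/I-2 un ·: Mm
M/II-1 un I-1×I-2: MM|Mm
M/II-2 aff I-1×I-2: mm
M/II-3 un ·: Mm
M/II-4 aff I-1×I-2: mm
M/III-1 aff II-3×II-2: mm
M/III-2 aff II-3×II-2: mm
⇒ M over [I-1,I-2,II-1,II-2,II-3,II-4,III-1,III-2]: 2 consistent
Q/I-1 ? ·: QQ|Qq|qq
Q/I-2 un ·: QQ|Qq
Q/II-1 un I-1×I-2: QQ|Qq
Q/II-2 un I-1×I-2: QQ|Qq
Q/II-3 un ·: QQ|Qq
Q/II-4 un I-1×I-2: QQ|Qq
Q/III-1 un II-3×II-2: QQ|Qq
Q/III-2 ? II-3×II-2: QQ|Qq|qq
⇒ Q over [I-1,I-2,II-1,II-2,II-3,II-4,III-1,III-2]: 205 consistent

I-2 ∈ {Bb Mm QQ, Bb Mm Qq}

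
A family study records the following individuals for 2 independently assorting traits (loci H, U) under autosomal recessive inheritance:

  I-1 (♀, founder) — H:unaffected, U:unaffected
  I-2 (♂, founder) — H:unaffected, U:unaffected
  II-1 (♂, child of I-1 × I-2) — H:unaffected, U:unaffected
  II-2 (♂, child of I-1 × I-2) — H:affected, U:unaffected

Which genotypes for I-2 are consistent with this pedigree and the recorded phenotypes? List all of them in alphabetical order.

H/I-1 un ·: Hh
H/I-2 un ·: Hh
H/II-1 un I-1×I-2: HH|Hh
H/II-2 aff I-1×I-2: hh
⇒ H over [I-1,I-2,II-1,II-2]: 2 consistent
U/I-1 un ·: UU|Uu
U/I-2 un ·: UU|Uu
U/II-1 un I-1×I-2: UU|Uu
U/II-2 un I-1×I-2: UU|Uu
⇒ U over [I-1,I-2,II-1,II-2]: 13 consistent

I-2 ∈ {Hh UU, Hh Uu}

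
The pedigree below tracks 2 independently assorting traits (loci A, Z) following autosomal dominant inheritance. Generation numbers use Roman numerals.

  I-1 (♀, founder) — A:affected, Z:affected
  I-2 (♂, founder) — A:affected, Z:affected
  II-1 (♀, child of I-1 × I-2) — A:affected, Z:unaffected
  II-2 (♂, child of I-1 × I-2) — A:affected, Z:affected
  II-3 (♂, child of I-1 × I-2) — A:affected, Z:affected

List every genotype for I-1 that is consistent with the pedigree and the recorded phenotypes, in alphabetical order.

A/I-1 aff ·: Aa|AA
A/I-2 aff ·: Aa|AA
A/II-1 aff I-1×I-2: Aa|AA
A/II-2 aff I-1×I-2: Aa|AA
A/II-3 aff I-1×I-2: Aa|AA
⇒ A over [I-1,I-2,II-1,II-2,II-3]: 25 consistent
Z/I-1 aff ·: Zz
Z/I-2 aff ·: Zz
Z/II-1 un I-1×I-2: zz
Z/II-2 aff I-1×I-2: Zz|ZZ
Z/II-3 aff I-1×I-2: Zz|ZZ
⇒ Z over [I-1,I-2,II-1,II-2,II-3]: 4 consistent

I-1 ∈ {AA Zz, Aa Zz}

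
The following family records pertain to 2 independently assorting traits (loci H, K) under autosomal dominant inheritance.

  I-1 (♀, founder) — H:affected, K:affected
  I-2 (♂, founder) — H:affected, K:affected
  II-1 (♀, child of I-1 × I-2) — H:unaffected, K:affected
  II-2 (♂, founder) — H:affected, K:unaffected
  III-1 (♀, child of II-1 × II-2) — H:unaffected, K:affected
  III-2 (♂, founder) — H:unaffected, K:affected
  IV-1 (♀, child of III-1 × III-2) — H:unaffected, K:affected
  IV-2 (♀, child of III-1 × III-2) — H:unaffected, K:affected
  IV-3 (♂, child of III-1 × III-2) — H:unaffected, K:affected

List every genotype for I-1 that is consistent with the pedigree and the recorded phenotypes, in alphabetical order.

I-1 ∈ {Hh KK, Hh Kk}

H/I-1 aff ·: Hh
H/I-2 aff ·: Hh
H/II-1 un I-1×I-2: hh
H/II-2 aff ·: Hh
H/III-1 un II-1×II-2: hh
H/III-2 un ·: hh
H/IV-1 un III-1×III-2: hh
H/IV-2 un III-1×III-2: hh
H/IV-3 un III-1×III-2: hh
⇒ H over [I-1,I-2,II-1,II-2,III-1,III-2,IV-1,IV-2,IV-3]: 1 consistent
K/I-1 aff ·: Kk|KK
K/I-2 aff ·: Kk|KK
K/II-1 aff I-1×I-2: Kk|KK
K/II-2 un ·: kk
K/III-1 aff II-1×II-2: Kk
K/III-2 aff ·: Kk|KK
K/IV-1 aff III-1×III-2: Kk|KK
K/IV-2 aff III-1×III-2: Kk|KK
K/IV-3 aff III-1×III-2: Kk|KK
⇒ K over [I-1,I-2,II-1,II-2,III-1,III-2,IV-1,IV-2,IV-3]: 112 consistent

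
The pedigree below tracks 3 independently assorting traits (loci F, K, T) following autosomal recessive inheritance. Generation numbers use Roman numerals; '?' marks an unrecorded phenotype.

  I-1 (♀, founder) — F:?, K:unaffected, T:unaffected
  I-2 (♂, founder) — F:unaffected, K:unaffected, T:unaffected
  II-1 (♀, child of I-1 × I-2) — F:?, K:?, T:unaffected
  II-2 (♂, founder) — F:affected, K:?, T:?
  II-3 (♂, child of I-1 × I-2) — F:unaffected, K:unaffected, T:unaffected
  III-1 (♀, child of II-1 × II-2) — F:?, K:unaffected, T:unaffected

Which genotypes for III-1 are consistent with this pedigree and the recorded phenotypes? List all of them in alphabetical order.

F/I-1 ? ·: FF|Ff|ff
F/I-2 un ·: FF|Ff
F/II-1 ? I-1×I-2: FF|Ff|ff
F/II-2 aff ·: ff
F/II-3 un I-1×I-2: FF|Ff
F/III-1 ? II-1×II-2: Ff|ff
⇒ F over [I-1,I-2,II-1,II-2,II-3,III-1]: 26 consistent
K/I-1 un ·: KK|Kk
K/I-2 un ·: KK|Kk
K/II-1 ? I-1×I-2: KK|Kk|kk
K/II-2 ? ·: KK|Kk|kk
K/II-3 un I-1×I-2: KK|Kk
K/III-1 un II-1×II-2: KK|Kk
⇒ K over [I-1,I-2,II-1,II-2,II-3,III-1]: 62 consistent
T/I-1 un ·: TT|Tt
T/I-2 un ·: TT|Tt
T/II-1 un I-1×I-2: TT|Tt
T/II-2 ? ·: TT|Tt|tt
T/II-3 un I-1×I-2: TT|Tt
T/III-1 un II-1×II-2: TT|Tt
⇒ T over [I-1,I-2,II-1,II-2,II-3,III-1]: 58 consistent

III-1 ∈ {Ff KK TT, Ff KK Tt, Ff Kk TT, Ff Kk Tt, ff KK TT, ff KK Tt, ff Kk TT, ff Kk Tt}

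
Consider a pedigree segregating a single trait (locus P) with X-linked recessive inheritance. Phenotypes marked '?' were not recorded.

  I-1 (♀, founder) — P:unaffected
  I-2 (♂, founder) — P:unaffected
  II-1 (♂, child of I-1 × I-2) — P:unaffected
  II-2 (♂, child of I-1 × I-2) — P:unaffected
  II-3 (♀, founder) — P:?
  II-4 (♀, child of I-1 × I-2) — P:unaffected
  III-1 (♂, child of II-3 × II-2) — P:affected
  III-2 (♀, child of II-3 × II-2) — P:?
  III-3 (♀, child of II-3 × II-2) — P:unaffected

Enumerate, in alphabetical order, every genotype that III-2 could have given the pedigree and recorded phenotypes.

III-2 ∈ {X^PX^P, X^PX^p}

P/I-1 un ·: X^PX^P|X^PX^p
P/I-2 un ·: X^PY
P/II-1 un I-1×I-2: X^PY
P/II-2 un I-1×I-2: X^PY
P/II-3 ? ·: X^PX^p|X^pX^p
P/II-4 un I-1×I-2: X^PX^P|X^PX^p
P/III-1 aff II-3×II-2: X^pY
P/III-2 ? II-3×II-2: X^PX^P|X^PX^p
P/III-3 un II-3×II-2: X^PX^P|X^PX^p
⇒ P over [I-1,I-2,II-1,II-2,II-3,II-4,III-1,III-2,III-3]: 15 consistent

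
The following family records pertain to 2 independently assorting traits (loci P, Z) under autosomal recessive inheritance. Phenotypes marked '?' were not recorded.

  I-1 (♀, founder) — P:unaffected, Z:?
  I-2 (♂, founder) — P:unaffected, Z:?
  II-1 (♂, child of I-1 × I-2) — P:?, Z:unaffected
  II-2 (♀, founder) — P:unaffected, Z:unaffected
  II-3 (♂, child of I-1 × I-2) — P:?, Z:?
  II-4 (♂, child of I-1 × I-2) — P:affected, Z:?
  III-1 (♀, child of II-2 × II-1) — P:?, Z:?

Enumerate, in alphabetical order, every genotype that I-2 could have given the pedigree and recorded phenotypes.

I-2 ∈ {Pp ZZ, Pp Zz, Pp zz}

P/I-1 un ·: Pp
P/I-2 un ·: Pp
P/II-1 ? I-1×I-2: PP|Pp|pp
P/II-2 un ·: PP|Pp
P/II-3 ? I-1×I-2: PP|Pp|pp
P/II-4 aff I-1×I-2: pp
P/III-1 ? II-2×II-1: PP|Pp|pp
⇒ P over [I-1,I-2,II-1,II-2,II-3,II-4,III-1]: 33 consistent
Z/I-1 ? ·: ZZ|Zz|zz
Z/I-2 ? ·: ZZ|Zz|zz
Z/II-1 un I-1×I-2: ZZ|Zz
Z/II-2 un ·: ZZ|Zz
Z/II-3 ? I-1×I-2: ZZ|Zz|zz
Z/II-4 ? I-1×I-2: ZZ|Zz|zz
Z/III-1 ? II-2×II-1: ZZ|Zz|zz
⇒ Z over [I-1,I-2,II-1,II-2,II-3,II-4,III-1]: 189 consistent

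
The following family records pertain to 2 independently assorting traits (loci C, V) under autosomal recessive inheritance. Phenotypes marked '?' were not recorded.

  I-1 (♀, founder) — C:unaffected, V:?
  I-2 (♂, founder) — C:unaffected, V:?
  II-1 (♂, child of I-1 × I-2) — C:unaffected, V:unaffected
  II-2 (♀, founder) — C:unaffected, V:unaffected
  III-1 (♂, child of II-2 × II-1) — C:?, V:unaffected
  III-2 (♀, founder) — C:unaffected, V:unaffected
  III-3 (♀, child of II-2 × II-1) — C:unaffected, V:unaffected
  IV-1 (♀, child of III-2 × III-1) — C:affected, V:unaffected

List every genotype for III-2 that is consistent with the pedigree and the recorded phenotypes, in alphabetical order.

III-2 ∈ {Cc VV, Cc Vv}

C/I-1 un ·: CC|Cc
C/I-2 un ·: CC|Cc
C/II-1 un I-1×I-2: CC|Cc
C/II-2 un ·: CC|Cc
C/III-1 ? II-2×II-1: Cc|cc
C/III-2 un ·: Cc
C/III-3 un II-2×II-1: CC|Cc
C/IV-1 aff III-2×III-1: cc
⇒ C over [I-1,I-2,II-1,II-2,III-1,III-2,III-3,IV-1]: 26 consistent
V/I-1 ? ·: VV|Vv|vv
V/I-2 ? ·: VV|Vv|vv
V/II-1 un I-1×I-2: VV|Vv
V/II-2 un ·: VV|Vv
V/III-1 un II-2×II-1: VV|Vv
V/III-2 un ·: VV|Vv
V/III-3 un II-2×II-1: VV|Vv
V/IV-1 un III-2×III-1: VV|Vv
⇒ V over [I-1,I-2,II-1,II-2,III-1,III-2,III-3,IV-1]: 264 consistent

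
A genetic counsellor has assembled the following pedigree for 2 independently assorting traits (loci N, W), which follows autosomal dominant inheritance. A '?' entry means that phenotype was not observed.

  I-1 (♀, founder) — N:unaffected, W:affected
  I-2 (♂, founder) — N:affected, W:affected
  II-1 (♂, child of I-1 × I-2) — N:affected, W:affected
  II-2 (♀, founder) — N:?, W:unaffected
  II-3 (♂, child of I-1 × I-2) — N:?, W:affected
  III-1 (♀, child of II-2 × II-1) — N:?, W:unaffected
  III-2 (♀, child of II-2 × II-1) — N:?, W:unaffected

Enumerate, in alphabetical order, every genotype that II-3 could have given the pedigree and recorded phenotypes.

N/I-1 un ·: nn
N/I-2 aff ·: Nn|NN
N/II-1 aff I-1×I-2: Nn
N/II-2 ? ·: nn|Nn|NN
N/II-3 ? I-1×I-2: nn|Nn
N/III-1 ? II-2×II-1: nn|Nn|NN
N/III-2 ? II-2×II-1: nn|Nn|NN
⇒ N over [I-1,I-2,II-1,II-2,II-3,III-1,III-2]: 51 consistent
W/I-1 aff ·: Ww|WW
W/I-2 aff ·: Ww|WW
W/II-1 aff I-1×I-2: Ww
W/II-2 un ·: ww
W/II-3 aff I-1×I-2: Ww|WW
W/III-1 un II-2×II-1: ww
W/III-2 un II-2×II-1: ww
⇒ W over [I-1,I-2,II-1,II-2,II-3,III-1,III-2]: 6 consistent

II-3 ∈ {Nn WW, Nn Ww, nn WW, nn Ww}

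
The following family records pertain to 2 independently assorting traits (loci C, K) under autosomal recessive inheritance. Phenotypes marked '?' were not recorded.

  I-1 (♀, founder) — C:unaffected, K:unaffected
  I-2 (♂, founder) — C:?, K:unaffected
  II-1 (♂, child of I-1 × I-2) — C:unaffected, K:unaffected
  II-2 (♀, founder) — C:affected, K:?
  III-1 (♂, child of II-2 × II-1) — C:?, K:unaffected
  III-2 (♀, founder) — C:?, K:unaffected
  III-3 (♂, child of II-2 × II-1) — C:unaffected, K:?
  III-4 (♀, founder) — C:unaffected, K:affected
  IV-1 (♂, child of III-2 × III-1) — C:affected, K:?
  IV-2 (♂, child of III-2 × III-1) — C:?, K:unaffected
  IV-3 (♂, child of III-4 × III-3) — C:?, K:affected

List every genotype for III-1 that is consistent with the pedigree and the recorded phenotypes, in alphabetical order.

C/I-1 un ·: CC|Cc
C/I-2 ? ·: CC|Cc|cc
C/II-1 un I-1×I-2: CC|Cc
C/II-2 aff ·: cc
C/III-1 ? II-2×II-1: Cc|cc
C/III-2 ? ·: Cc|cc
C/III-3 un II-2×II-1: Cc
C/III-4 un ·: CC|Cc
C/IV-1 aff III-2×III-1: cc
C/IV-2 ? III-2×III-1: CC|Cc|cc
C/IV-3 ? III-4×III-3: CC|Cc|cc
⇒ C over [I-1,I-2,II-1,II-2,III-1,III-2,III-3,III-4,IV-1,IV-2,IV-3]: 300 consistent
K/I-1 un ·: KK|Kk
K/I-2 un ·: KK|Kk
K/II-1 un I-1×I-2: KK|Kk
K/II-2 ? ·: KK|Kk|kk
K/III-1 un II-2×II-1: KK|Kk
K/III-2 un ·: KK|Kk
K/III-3 ? II-2×II-1: Kk|kk
K/III-4 aff ·: kk
K/IV-1 ? III-2×III-1: KK|Kk|kk
K/IV-2 un III-2×III-1: KK|Kk
K/IV-3 aff III-4×III-3: kk
⇒ K over [I-1,I-2,II-1,II-2,III-1,III-2,III-3,III-4,IV-1,IV-2,IV-3]: 295 consistent

III-1 ∈ {Cc KK, Cc Kk, cc KK, cc Kk}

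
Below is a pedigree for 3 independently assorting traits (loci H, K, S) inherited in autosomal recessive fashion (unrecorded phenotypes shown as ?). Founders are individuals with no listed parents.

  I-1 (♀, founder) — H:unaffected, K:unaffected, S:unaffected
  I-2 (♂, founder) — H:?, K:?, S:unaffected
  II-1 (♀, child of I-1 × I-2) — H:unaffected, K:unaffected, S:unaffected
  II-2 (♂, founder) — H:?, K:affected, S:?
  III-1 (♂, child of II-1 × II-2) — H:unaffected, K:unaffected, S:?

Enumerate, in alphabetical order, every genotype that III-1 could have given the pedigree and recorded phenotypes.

H/I-1 un ·: HH|Hh
H/I-2 ? ·: HH|Hh|hh
H/II-1 un I-1×I-2: HH|Hh
H/II-2 ? ·: HH|Hh|hh
H/III-1 un II-1×II-2: HH|Hh
⇒ H over [I-1,I-2,II-1,II-2,III-1]: 41 consistent
K/I-1 un ·: KK|Kk
K/I-2 ? ·: KK|Kk|kk
K/II-1 un I-1×I-2: KK|Kk
K/II-2 aff ·: kk
K/III-1 un II-1×II-2: Kk
⇒ K over [I-1,I-2,II-1,II-2,III-1]: 9 consistent
S/I-1 un ·: SS|Ss
S/I-2 un ·: SS|Ss
S/II-1 un I-1×I-2: SS|Ss
S/II-2 ? ·: SS|Ss|ss
S/III-1 ? II-1×II-2: SS|Ss|ss
⇒ S over [I-1,I-2,II-1,II-2,III-1]: 37 consistent

III-1 ∈ {HH Kk SS, HH Kk Ss, HH Kk ss, Hh Kk SS, Hh Kk Ss, Hh Kk ss}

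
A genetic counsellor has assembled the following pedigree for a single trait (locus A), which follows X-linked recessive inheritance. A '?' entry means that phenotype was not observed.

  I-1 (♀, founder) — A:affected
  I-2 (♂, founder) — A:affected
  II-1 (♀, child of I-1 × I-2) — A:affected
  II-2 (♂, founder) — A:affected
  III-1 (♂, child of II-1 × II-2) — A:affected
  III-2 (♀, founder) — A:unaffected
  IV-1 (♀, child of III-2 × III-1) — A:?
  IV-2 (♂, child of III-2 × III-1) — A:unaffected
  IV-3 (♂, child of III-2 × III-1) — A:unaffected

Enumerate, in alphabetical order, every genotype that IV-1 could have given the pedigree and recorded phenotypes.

A/I-1 aff ·: X^aX^a
A/I-2 aff ·: X^aY
A/II-1 aff I-1×I-2: X^aX^a
A/II-2 aff ·: X^aY
A/III-1 aff II-1×II-2: X^aY
A/III-2 un ·: X^AX^A|X^AX^a
A/IV-1 ? III-2×III-1: X^AX^a|X^aX^a
A/IV-2 un III-2×III-1: X^AY
A/IV-3 un III-2×III-1: X^AY
⇒ A over [I-1,I-2,II-1,II-2,III-1,III-2,IV-1,IV-2,IV-3]: 3 consistent

IV-1 ∈ {X^AX^a, X^aX^a}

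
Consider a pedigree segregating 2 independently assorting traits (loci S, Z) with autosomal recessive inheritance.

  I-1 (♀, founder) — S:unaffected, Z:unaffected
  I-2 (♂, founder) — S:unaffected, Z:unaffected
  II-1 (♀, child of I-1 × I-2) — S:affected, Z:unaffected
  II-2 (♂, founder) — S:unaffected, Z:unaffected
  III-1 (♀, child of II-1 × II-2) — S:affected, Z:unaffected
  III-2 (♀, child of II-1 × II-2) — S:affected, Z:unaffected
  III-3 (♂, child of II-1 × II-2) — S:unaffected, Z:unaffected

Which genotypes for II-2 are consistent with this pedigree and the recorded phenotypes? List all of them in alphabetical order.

II-2 ∈ {Ss ZZ, Ss Zz}

S/I-1 un ·: Ss
S/I-2 un ·: Ss
S/II-1 aff I-1×I-2: ss
S/II-2 un ·: Ss
S/III-1 aff II-1×II-2: ss
S/III-2 aff II-1×II-2: ss
S/III-3 un II-1×II-2: Ss
⇒ S over [I-1,I-2,II-1,II-2,III-1,III-2,III-3]: 1 consistent
Z/I-1 un ·: ZZ|Zz
Z/I-2 un ·: ZZ|Zz
Z/II-1 un I-1×I-2: ZZ|Zz
Z/II-2 un ·: ZZ|Zz
Z/III-1 un II-1×II-2: ZZ|Zz
Z/III-2 un II-1×II-2: ZZ|Zz
Z/III-3 un II-1×II-2: ZZ|Zz
⇒ Z over [I-1,I-2,II-1,II-2,III-1,III-2,III-3]: 84 consistent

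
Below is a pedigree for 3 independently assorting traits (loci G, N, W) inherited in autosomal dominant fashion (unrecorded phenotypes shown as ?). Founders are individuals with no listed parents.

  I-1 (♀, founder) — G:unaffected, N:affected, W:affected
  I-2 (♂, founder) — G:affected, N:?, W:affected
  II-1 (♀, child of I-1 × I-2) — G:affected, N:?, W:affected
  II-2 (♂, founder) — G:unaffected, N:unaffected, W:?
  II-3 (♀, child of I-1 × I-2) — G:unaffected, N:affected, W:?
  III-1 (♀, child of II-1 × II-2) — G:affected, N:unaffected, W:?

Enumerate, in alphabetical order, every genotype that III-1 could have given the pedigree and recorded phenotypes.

III-1 ∈ {Gg nn WW, Gg nn Ww, Gg nn ww}

G/I-1 un ·: gg
G/I-2 aff ·: Gg
G/II-1 aff I-1×I-2: Gg
G/II-2 un ·: gg
G/II-3 un I-1×I-2: gg
G/III-1 aff II-1×II-2: Gg
⇒ G over [I-1,I-2,II-1,II-2,II-3,III-1]: 1 consistent
N/I-1 aff ·: Nn|NN
N/I-2 ? ·: nn|Nn|NN
N/II-1 ? I-1×I-2: nn|Nn
N/II-2 un ·: nn
N/II-3 aff I-1×I-2: Nn|NN
N/III-1 un II-1×II-2: nn
⇒ N over [I-1,I-2,II-1,II-2,II-3,III-1]: 11 consistent
W/I-1 aff ·: Ww|WW
W/I-2 aff ·: Ww|WW
W/II-1 aff I-1×I-2: Ww|WW
W/II-2 ? ·: ww|Ww|WW
W/II-3 ? I-1×I-2: ww|Ww|WW
W/III-1 ? II-1×II-2: ww|Ww|WW
⇒ W over [I-1,I-2,II-1,II-2,II-3,III-1]: 81 consistent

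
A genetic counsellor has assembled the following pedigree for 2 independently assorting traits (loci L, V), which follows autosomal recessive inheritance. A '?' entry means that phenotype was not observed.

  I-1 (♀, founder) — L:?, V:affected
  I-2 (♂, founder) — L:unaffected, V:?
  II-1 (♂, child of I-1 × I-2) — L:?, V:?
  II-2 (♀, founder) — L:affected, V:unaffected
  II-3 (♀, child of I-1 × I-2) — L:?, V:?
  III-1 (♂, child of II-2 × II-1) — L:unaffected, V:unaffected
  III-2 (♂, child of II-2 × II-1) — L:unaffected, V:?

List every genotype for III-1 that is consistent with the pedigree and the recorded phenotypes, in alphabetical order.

L/I-1 ? ·: LL|Ll|ll
L/I-2 un ·: LL|Ll
L/II-1 ? I-1×I-2: LL|Ll
L/II-2 aff ·: ll
L/II-3 ? I-1×I-2: LL|Ll|ll
L/III-1 un II-2×II-1: Ll
L/III-2 un II-2×II-1: Ll
⇒ L over [I-1,I-2,II-1,II-2,II-3,III-1,III-2]: 18 consistent
V/I-1 aff ·: vv
V/I-2 ? ·: VV|Vv|vv
V/II-1 ? I-1×I-2: Vv|vv
V/II-2 un ·: VV|Vv
V/II-3 ? I-1×I-2: Vv|vv
V/III-1 un II-2×II-1: VV|Vv
V/III-2 ? II-2×II-1: VV|Vv|vv
⇒ V over [I-1,I-2,II-1,II-2,II-3,III-1,III-2]: 39 consistent

III-1 ∈ {Ll VV, Ll Vv}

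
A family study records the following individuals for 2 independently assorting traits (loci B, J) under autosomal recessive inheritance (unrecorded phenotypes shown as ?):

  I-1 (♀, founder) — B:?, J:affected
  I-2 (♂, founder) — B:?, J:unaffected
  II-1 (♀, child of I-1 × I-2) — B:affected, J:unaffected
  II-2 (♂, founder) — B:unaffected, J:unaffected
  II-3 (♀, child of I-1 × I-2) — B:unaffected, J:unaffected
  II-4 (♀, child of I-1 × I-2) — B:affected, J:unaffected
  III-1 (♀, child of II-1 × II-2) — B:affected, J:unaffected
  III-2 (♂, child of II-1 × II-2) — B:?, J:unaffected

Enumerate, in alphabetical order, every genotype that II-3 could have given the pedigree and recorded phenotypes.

II-3 ∈ {BB Jj, Bb Jj}

B/I-1 ? ·: Bb|bb
B/I-2 ? ·: Bb|bb
B/II-1 aff I-1×I-2: bb
B/II-2 un ·: Bb
B/II-3 un I-1×I-2: BB|Bb
B/II-4 aff I-1×I-2: bb
B/III-1 aff II-1×II-2: bb
B/III-2 ? II-1×II-2: Bb|bb
⇒ B over [I-1,I-2,II-1,II-2,II-3,II-4,III-1,III-2]: 8 consistent
J/I-1 aff ·: jj
J/I-2 un ·: JJ|Jj
J/II-1 un I-1×I-2: Jj
J/II-2 un ·: JJ|Jj
J/II-3 un I-1×I-2: Jj
J/II-4 un I-1×I-2: Jj
J/III-1 un II-1×II-2: JJ|Jj
J/III-2 un II-1×II-2: JJ|Jj
⇒ J over [I-1,I-2,II-1,II-2,II-3,II-4,III-1,III-2]: 16 consistent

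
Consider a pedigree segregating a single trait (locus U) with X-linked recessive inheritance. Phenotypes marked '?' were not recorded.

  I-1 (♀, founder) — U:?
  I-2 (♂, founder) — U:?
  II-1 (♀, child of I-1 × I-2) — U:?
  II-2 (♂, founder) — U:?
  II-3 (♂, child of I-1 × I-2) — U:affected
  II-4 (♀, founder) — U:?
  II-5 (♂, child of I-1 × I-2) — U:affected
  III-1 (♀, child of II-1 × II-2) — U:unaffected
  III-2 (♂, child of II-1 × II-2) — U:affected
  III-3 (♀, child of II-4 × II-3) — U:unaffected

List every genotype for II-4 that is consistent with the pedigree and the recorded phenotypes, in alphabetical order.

U/I-1 ? ·: X^UX^u|X^uX^u
U/I-2 ? ·: X^UY|X^uY
U/II-1 ? I-1×I-2: X^UX^u|X^uX^u
U/II-2 ? ·: X^UY|X^uY
U/II-3 aff I-1×I-2: X^uY
U/II-4 ? ·: X^UX^U|X^UX^u
U/II-5 aff I-1×I-2: X^uY
U/III-1 un II-1×II-2: X^UX^U|X^UX^u
U/III-2 aff II-1×II-2: X^uY
U/III-3 un II-4×II-3: X^UX^u
⇒ U over [I-1,I-2,II-1,II-2,II-3,II-4,II-5,III-1,III-2,III-3]: 22 consistent

II-4 ∈ {X^UX^U, X^UX^u}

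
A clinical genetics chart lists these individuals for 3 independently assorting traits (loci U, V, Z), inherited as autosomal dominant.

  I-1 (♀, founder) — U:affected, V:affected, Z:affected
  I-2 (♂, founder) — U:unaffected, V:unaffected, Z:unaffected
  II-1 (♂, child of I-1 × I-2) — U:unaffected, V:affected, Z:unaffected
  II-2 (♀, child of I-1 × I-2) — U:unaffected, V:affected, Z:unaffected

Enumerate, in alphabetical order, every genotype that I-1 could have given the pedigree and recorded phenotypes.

U/I-1 aff ·: Uu
U/I-2 un ·: uu
U/II-1 un I-1×I-2: uu
U/II-2 un I-1×I-2: uu
⇒ U over [I-1,I-2,II-1,II-2]: 1 consistent
V/I-1 aff ·: Vv|VV
V/I-2 un ·: vv
V/II-1 aff I-1×I-2: Vv
V/II-2 aff I-1×I-2: Vv
⇒ V over [I-1,I-2,II-1,II-2]: 2 consistent
Z/I-1 aff ·: Zz
Z/I-2 un ·: zz
Z/II-1 un I-1×I-2: zz
Z/II-2 un I-1×I-2: zz
⇒ Z over [I-1,I-2,II-1,II-2]: 1 consistent

I-1 ∈ {Uu VV Zz, Uu Vv Zz}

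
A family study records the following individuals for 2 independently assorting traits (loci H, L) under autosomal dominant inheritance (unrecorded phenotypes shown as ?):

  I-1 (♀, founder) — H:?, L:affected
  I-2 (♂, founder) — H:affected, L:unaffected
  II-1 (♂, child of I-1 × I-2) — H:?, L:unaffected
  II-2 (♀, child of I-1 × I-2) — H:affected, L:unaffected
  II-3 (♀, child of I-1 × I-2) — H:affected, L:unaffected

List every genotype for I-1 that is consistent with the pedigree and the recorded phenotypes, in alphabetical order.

I-1 ∈ {HH Ll, Hh Ll, hh Ll}

H/I-1 ? ·: hh|Hh|HH
H/I-2 aff ·: Hh|HH
H/II-1 ? I-1×I-2: hh|Hh|HH
H/II-2 aff I-1×I-2: Hh|HH
H/II-3 aff I-1×I-2: Hh|HH
⇒ H over [I-1,I-2,II-1,II-2,II-3]: 32 consistent
L/I-1 aff ·: Ll
L/I-2 un ·: ll
L/II-1 un I-1×I-2: ll
L/II-2 un I-1×I-2: ll
L/II-3 un I-1×I-2: ll
⇒ L over [I-1,I-2,II-1,II-2,II-3]: 1 consistent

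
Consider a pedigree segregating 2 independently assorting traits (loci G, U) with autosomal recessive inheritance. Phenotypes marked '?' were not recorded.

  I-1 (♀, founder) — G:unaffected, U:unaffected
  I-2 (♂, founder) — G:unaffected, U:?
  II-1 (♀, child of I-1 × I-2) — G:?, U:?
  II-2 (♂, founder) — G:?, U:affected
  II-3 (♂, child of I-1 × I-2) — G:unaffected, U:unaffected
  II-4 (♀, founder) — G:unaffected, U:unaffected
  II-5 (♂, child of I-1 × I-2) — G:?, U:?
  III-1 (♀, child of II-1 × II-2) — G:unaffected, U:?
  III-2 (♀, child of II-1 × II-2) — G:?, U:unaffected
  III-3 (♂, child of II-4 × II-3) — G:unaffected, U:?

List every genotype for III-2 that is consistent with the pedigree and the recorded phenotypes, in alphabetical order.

G/I-1 un ·: GG|Gg
G/I-2 un ·: GG|Gg
G/II-1 ? I-1×I-2: GG|Gg|gg
G/II-2 ? ·: GG|Gg|gg
G/II-3 un I-1×I-2: GG|Gg
G/II-4 un ·: GG|Gg
G/II-5 ? I-1×I-2: GG|Gg|gg
G/III-1 un II-1×II-2: GG|Gg
G/III-2 ? II-1×II-2: GG|Gg|gg
G/III-3 un II-4×II-3: GG|Gg
⇒ G over [I-1,I-2,II-1,II-2,II-3,II-4,II-5,III-1,III-2,III-3]: 963 consistent
U/I-1 un ·: UU|Uu
U/I-2 ? ·: UU|Uu|uu
U/II-1 ? I-1×I-2: UU|Uu
U/II-2 aff ·: uu
U/II-3 un I-1×I-2: UU|Uu
U/II-4 un ·: UU|Uu
U/II-5 ? I-1×I-2: UU|Uu|uu
U/III-1 ? II-1×II-2: Uu|uu
U/III-2 un II-1×II-2: Uu
U/III-3 ? II-4×II-3: UU|Uu|uu
⇒ U over [I-1,I-2,II-1,II-2,II-3,II-4,II-5,III-1,III-2,III-3]: 201 consistent

III-2 ∈ {GG Uu, Gg Uu, gg Uu}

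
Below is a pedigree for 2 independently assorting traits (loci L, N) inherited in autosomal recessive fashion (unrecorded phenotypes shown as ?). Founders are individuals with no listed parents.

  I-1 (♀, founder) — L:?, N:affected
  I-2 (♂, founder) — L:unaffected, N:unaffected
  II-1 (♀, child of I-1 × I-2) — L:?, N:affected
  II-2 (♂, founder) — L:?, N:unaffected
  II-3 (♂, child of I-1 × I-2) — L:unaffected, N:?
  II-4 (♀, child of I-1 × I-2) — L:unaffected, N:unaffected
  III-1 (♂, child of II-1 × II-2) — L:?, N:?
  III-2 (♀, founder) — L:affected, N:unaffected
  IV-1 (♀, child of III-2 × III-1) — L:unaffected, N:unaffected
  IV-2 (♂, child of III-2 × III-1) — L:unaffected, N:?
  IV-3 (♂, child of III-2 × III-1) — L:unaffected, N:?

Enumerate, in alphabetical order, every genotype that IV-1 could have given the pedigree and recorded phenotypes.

IV-1 ∈ {Ll NN, Ll Nn}

L/I-1 ? ·: LL|Ll|ll
L/I-2 un ·: LL|Ll
L/II-1 ? I-1×I-2: LL|Ll|ll
L/II-2 ? ·: LL|Ll|ll
L/II-3 un I-1×I-2: LL|Ll
L/II-4 un I-1×I-2: LL|Ll
L/III-1 ? II-1×II-2: LL|Ll
L/III-2 aff ·: ll
L/IV-1 un III-2×III-1: Ll
L/IV-2 un III-2×III-1: Ll
L/IV-3 un III-2×III-1: Ll
⇒ L over [I-1,I-2,II-1,II-2,II-3,II-4,III-1,III-2,IV-1,IV-2,IV-3]: 132 consistent
N/I-1 aff ·: nn
N/I-2 un ·: Nn
N/II-1 aff I-1×I-2: nn
N/II-2 un ·: NN|Nn
N/II-3 ? I-1×I-2: Nn|nn
N/II-4 un I-1×I-2: Nn
N/III-1 ? II-1×II-2: Nn|nn
N/III-2 un ·: NN|Nn
N/IV-1 un III-2×III-1: NN|Nn
N/IV-2 ? III-2×III-1: NN|Nn|nn
N/IV-3 ? III-2×III-1: NN|Nn|nn
⇒ N over [I-1,I-2,II-1,II-2,II-3,II-4,III-1,III-2,IV-1,IV-2,IV-3]: 114 consistent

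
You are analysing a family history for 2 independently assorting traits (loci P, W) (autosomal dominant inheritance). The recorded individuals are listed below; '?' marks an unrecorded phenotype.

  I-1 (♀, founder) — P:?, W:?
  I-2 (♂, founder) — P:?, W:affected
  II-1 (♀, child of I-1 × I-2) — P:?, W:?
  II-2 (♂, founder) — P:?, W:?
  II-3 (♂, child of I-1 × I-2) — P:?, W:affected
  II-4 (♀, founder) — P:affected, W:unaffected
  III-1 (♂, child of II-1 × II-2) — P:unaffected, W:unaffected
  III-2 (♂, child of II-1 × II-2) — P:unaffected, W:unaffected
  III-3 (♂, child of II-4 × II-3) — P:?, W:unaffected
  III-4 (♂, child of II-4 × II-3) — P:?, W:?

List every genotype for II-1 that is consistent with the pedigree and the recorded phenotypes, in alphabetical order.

II-1 ∈ {Pp Ww, Pp ww, pp Ww, pp ww}

P/I-1 ? ·: pp|Pp|PP
P/I-2 ? ·: pp|Pp|PP
P/II-1 ? I-1×I-2: pp|Pp
P/II-2 ? ·: pp|Pp
P/II-3 ? I-1×I-2: pp|Pp|PP
P/II-4 aff ·: Pp|PP
P/III-1 un II-1×II-2: pp
P/III-2 un II-1×II-2: pp
P/III-3 ? II-4×II-3: pp|Pp|PP
P/III-4 ? II-4×II-3: pp|Pp|PP
⇒ P over [I-1,I-2,II-1,II-2,II-3,II-4,III-1,III-2,III-3,III-4]: 370 consistent
W/I-1 ? ·: ww|Ww|WW
W/I-2 aff ·: Ww|WW
W/II-1 ? I-1×I-2: ww|Ww
W/II-2 ? ·: ww|Ww
W/II-3 aff I-1×I-2: Ww
W/II-4 un ·: ww
W/III-1 un II-1×II-2: ww
W/III-2 un II-1×II-2: ww
W/III-3 un II-4×II-3: ww
W/III-4 ? II-4×II-3: ww|Ww
⇒ W over [I-1,I-2,II-1,II-2,II-3,II-4,III-1,III-2,III-3,III-4]: 28 consistent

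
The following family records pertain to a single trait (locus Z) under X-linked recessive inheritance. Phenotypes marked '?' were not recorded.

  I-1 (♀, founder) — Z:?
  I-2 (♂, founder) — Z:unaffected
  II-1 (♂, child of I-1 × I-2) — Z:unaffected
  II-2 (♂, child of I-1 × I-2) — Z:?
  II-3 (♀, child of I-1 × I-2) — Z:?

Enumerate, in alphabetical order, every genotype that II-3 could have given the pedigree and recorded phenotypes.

Z/I-1 ? ·: X^ZX^Z|X^ZX^z
Z/I-2 un ·: X^ZY
Z/II-1 un I-1×I-2: X^ZY
Z/II-2 ? I-1×I-2: X^ZY|X^zY
Z/II-3 ? I-1×I-2: X^ZX^Z|X^ZX^z
⇒ Z over [I-1,I-2,II-1,II-2,II-3]: 5 consistent

II-3 ∈ {X^ZX^Z, X^ZX^z}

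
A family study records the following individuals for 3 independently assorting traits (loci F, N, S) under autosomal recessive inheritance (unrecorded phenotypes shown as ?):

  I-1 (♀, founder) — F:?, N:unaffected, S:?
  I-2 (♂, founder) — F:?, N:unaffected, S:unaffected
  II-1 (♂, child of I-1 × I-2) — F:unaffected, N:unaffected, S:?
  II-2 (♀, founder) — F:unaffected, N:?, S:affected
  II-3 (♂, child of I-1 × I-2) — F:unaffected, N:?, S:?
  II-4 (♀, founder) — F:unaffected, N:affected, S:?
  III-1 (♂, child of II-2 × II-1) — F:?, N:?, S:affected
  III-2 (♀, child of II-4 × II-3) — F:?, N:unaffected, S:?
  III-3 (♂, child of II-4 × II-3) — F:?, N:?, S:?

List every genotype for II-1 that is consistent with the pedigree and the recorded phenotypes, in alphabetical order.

II-1 ∈ {FF NN Ss, FF NN ss, FF Nn Ss, FF Nn ss, Ff NN Ss, Ff NN ss, Ff Nn Ss, Ff Nn ss}

F/I-1 ? ·: FF|Ff|ff
F/I-2 ? ·: FF|Ff|ff
F/II-1 un I-1×I-2: FF|Ff
F/II-2 un ·: FF|Ff
F/II-3 un I-1×I-2: FF|Ff
F/II-4 un ·: FF|Ff
F/III-1 ? II-2×II-1: FF|Ff|ff
F/III-2 ? II-4×II-3: FF|Ff|ff
F/III-3 ? II-4×II-3: FF|Ff|ff
⇒ F over [I-1,I-2,II-1,II-2,II-3,II-4,III-1,III-2,III-3]: 707 consistent
N/I-1 un ·: NN|Nn
N/I-2 un ·: NN|Nn
N/II-1 un I-1×I-2: NN|Nn
N/II-2 ? ·: NN|Nn|nn
N/II-3 ? I-1×I-2: NN|Nn
N/II-4 aff ·: nn
N/III-1 ? II-2×II-1: NN|Nn|nn
N/III-2 un II-4×II-3: Nn
N/III-3 ? II-4×II-3: Nn|nn
⇒ N over [I-1,I-2,II-1,II-2,II-3,II-4,III-1,III-2,III-3]: 103 consistent
S/I-1 ? ·: SS|Ss|ss
S/I-2 un ·: SS|Ss
S/II-1 ? I-1×I-2: Ss|ss
S/II-2 aff ·: ss
S/II-3 ? I-1×I-2: SS|Ss|ss
S/II-4 ? ·: SS|Ss|ss
S/III-1 aff II-2×II-1: ss
S/III-2 ? II-4×II-3: SS|Ss|ss
S/III-3 ? II-4×II-3: SS|Ss|ss
⇒ S over [I-1,I-2,II-1,II-2,II-3,II-4,III-1,III-2,III-3]: 167 consistent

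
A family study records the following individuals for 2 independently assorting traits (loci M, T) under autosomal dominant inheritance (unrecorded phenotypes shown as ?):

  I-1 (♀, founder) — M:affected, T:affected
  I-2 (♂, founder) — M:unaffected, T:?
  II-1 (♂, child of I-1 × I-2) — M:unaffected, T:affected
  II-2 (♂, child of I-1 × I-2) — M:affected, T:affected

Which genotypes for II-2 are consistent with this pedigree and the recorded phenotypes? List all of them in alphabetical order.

II-2 ∈ {Mm TT, Mm Tt}

M/I-1 aff ·: Mm
M/I-2 un ·: mm
M/II-1 un I-1×I-2: mm
M/II-2 aff I-1×I-2: Mm
⇒ M over [I-1,I-2,II-1,II-2]: 1 consistent
T/I-1 aff ·: Tt|TT
T/I-2 ? ·: tt|Tt|TT
T/II-1 aff I-1×I-2: Tt|TT
T/II-2 aff I-1×I-2: Tt|TT
⇒ T over [I-1,I-2,II-1,II-2]: 15 consistent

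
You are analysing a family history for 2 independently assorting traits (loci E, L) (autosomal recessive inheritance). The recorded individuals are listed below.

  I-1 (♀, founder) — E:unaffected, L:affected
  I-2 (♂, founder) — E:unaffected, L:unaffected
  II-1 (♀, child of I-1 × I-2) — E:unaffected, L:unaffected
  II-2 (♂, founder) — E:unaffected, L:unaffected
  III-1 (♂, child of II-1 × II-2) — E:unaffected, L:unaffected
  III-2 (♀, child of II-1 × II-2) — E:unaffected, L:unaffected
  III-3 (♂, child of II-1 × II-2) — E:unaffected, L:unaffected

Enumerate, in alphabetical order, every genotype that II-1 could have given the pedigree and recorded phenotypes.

E/I-1 un ·: EE|Ee
E/I-2 un ·: EE|Ee
E/II-1 un I-1×I-2: EE|Ee
E/II-2 un ·: EE|Ee
E/III-1 un II-1×II-2: EE|Ee
E/III-2 un II-1×II-2: EE|Ee
E/III-3 un II-1×II-2: EE|Ee
⇒ E over [I-1,I-2,II-1,II-2,III-1,III-2,III-3]: 84 consistent
L/I-1 aff ·: ll
L/I-2 un ·: LL|Ll
L/II-1 un I-1×I-2: Ll
L/II-2 un ·: LL|Ll
L/III-1 un II-1×II-2: LL|Ll
L/III-2 un II-1×II-2: LL|Ll
L/III-3 un II-1×II-2: LL|Ll
⇒ L over [I-1,I-2,II-1,II-2,III-1,III-2,III-3]: 32 consistent

II-1 ∈ {EE Ll, Ee Ll}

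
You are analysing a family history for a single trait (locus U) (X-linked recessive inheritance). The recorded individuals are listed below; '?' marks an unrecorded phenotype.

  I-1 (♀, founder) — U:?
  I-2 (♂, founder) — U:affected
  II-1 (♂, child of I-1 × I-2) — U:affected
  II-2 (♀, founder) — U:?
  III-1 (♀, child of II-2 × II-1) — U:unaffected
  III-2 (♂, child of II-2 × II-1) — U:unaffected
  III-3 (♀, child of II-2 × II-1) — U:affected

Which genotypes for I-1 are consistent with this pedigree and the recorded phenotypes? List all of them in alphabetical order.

U/I-1 ? ·: X^UX^u|X^uX^u
U/I-2 aff ·: X^uY
U/II-1 aff I-1×I-2: X^uY
U/II-2 ? ·: X^UX^u
U/III-1 un II-2×II-1: X^UX^u
U/III-2 un II-2×II-1: X^UY
U/III-3 aff II-2×II-1: X^uX^u
⇒ U over [I-1,I-2,II-1,II-2,III-1,III-2,III-3]: 2 consistent

I-1 ∈ {X^UX^u, X^uX^u}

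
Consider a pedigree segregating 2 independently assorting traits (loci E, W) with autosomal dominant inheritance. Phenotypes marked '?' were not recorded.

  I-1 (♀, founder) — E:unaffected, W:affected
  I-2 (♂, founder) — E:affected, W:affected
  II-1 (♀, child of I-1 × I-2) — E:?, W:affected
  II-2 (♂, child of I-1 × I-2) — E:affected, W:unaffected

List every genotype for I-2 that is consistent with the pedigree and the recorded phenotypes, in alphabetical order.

E/I-1 un ·: ee
E/I-2 aff ·: Ee|EE
E/II-1 ? I-1×I-2: ee|Ee
E/II-2 aff I-1×I-2: Ee
⇒ E over [I-1,I-2,II-1,II-2]: 3 consistent
W/I-1 aff ·: Ww
W/I-2 aff ·: Ww
W/II-1 aff I-1×I-2: Ww|WW
W/II-2 un I-1×I-2: ww
⇒ W over [I-1,I-2,II-1,II-2]: 2 consistent

I-2 ∈ {EE Ww, Ee Ww}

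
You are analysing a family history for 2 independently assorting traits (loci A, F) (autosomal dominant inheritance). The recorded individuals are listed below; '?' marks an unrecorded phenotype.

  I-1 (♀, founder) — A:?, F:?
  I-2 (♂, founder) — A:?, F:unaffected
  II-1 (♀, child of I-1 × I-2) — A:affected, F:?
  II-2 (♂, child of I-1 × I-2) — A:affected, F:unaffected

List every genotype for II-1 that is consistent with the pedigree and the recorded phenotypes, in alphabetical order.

II-1 ∈ {AA Ff, AA ff, Aa Ff, Aa ff}

A/I-1 ? ·: aa|Aa|AA
A/I-2 ? ·: aa|Aa|AA
A/II-1 aff I-1×I-2: Aa|AA
A/II-2 aff I-1×I-2: Aa|AA
⇒ A over [I-1,I-2,II-1,II-2]: 17 consistent
F/I-1 ? ·: ff|Ff
F/I-2 un ·: ff
F/II-1 ? I-1×I-2: ff|Ff
F/II-2 un I-1×I-2: ff
⇒ F over [I-1,I-2,II-1,II-2]: 3 consistent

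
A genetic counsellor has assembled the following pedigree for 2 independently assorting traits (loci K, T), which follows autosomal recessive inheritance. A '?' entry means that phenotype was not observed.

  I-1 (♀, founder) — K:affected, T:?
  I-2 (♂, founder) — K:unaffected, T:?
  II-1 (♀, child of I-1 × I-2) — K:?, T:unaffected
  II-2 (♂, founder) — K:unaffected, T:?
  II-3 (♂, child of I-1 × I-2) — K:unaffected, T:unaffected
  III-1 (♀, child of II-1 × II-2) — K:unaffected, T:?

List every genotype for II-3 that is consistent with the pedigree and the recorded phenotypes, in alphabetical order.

II-3 ∈ {Kk TT, Kk Tt}

K/I-1 aff ·: kk
K/I-2 un ·: KK|Kk
K/II-1 ? I-1×I-2: Kk|kk
K/II-2 un ·: KK|Kk
K/II-3 un I-1×I-2: Kk
K/III-1 un II-1×II-2: KK|Kk
⇒ K over [I-1,I-2,II-1,II-2,II-3,III-1]: 10 consistent
T/I-1 ? ·: TT|Tt|tt
T/I-2 ? ·: TT|Tt|tt
T/II-1 un I-1×I-2: TT|Tt
T/II-2 ? ·: TT|Tt|tt
T/II-3 un I-1×I-2: TT|Tt
T/III-1 ? II-1×II-2: TT|Tt|tt
⇒ T over [I-1,I-2,II-1,II-2,II-3,III-1]: 98 consistent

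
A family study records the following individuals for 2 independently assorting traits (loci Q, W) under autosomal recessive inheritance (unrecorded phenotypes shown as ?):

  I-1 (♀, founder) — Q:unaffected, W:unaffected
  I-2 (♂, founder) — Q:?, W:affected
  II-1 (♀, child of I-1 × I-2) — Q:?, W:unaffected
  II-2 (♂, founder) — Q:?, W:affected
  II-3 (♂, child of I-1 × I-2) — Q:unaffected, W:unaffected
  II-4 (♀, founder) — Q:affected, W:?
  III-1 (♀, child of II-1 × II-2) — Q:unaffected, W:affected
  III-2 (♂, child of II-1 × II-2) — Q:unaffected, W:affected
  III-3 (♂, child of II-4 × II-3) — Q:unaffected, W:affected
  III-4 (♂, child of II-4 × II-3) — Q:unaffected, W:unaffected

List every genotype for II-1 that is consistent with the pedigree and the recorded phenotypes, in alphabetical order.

II-1 ∈ {QQ Ww, Qq Ww, qq Ww}

Q/I-1 un ·: QQ|Qq
Q/I-2 ? ·: QQ|Qq|qq
Q/II-1 ? I-1×I-2: QQ|Qq|qq
Q/II-2 ? ·: QQ|Qq|qq
Q/II-3 un I-1×I-2: QQ|Qq
Q/II-4 aff ·: qq
Q/III-1 un II-1×II-2: QQ|Qq
Q/III-2 un II-1×II-2: QQ|Qq
Q/III-3 un II-4×II-3: Qq
Q/III-4 un II-4×II-3: Qq
⇒ Q over [I-1,I-2,II-1,II-2,II-3,II-4,III-1,III-2,III-3,III-4]: 120 consistent
W/I-1 un ·: WW|Ww
W/I-2 aff ·: ww
W/II-1 un I-1×I-2: Ww
W/II-2 aff ·: ww
W/II-3 un I-1×I-2: Ww
W/II-4 ? ·: Ww|ww
W/III-1 aff II-1×II-2: ww
W/III-2 aff II-1×II-2: ww
W/III-3 aff II-4×II-3: ww
W/III-4 un II-4×II-3: WW|Ww
⇒ W over [I-1,I-2,II-1,II-2,II-3,II-4,III-1,III-2,III-3,III-4]: 6 consistent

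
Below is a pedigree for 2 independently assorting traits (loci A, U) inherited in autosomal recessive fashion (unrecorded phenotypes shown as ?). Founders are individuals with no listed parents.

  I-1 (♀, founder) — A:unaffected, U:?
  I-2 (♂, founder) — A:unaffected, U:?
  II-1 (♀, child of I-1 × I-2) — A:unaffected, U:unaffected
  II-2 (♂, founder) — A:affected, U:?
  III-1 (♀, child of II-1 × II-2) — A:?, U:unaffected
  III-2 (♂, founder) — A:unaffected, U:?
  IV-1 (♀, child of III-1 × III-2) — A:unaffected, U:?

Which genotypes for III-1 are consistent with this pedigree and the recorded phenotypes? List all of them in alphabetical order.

A/I-1 un ·: AA|Aa
A/I-2 un ·: AA|Aa
A/II-1 un I-1×I-2: AA|Aa
A/II-2 aff ·: aa
A/III-1 ? II-1×II-2: Aa|aa
A/III-2 un ·: AA|Aa
A/IV-1 un III-1×III-2: AA|Aa
⇒ A over [I-1,I-2,II-1,II-2,III-1,III-2,IV-1]: 34 consistent
U/I-1 ? ·: UU|Uu|uu
U/I-2 ? ·: UU|Uu|uu
U/II-1 un I-1×I-2: UU|Uu
U/II-2 ? ·: UU|Uu|uu
U/III-1 un II-1×II-2: UU|Uu
U/III-2 ? ·: UU|Uu|uu
U/IV-1 ? III-1×III-2: UU|Uu|uu
⇒ U over [I-1,I-2,II-1,II-2,III-1,III-2,IV-1]: 291 consistent

III-1 ∈ {Aa UU, Aa Uu, aa UU, aa Uu}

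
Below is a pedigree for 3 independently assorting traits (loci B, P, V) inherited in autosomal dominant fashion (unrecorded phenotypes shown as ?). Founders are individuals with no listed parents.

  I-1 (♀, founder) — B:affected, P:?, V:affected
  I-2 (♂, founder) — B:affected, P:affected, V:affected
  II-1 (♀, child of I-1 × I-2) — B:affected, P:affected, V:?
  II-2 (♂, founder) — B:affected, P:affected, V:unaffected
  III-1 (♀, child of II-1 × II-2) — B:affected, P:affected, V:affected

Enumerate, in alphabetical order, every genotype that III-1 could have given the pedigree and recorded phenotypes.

B/I-1 aff ·: Bb|BB
B/I-2 aff ·: Bb|BB
B/II-1 aff I-1×I-2: Bb|BB
B/II-2 aff ·: Bb|BB
B/III-1 aff II-1×II-2: Bb|BB
⇒ B over [I-1,I-2,II-1,II-2,III-1]: 24 consistent
P/I-1 ? ·: pp|Pp|PP
P/I-2 aff ·: Pp|PP
P/II-1 aff I-1×I-2: Pp|PP
P/II-2 aff ·: Pp|PP
P/III-1 aff II-1×II-2: Pp|PP
⇒ P over [I-1,I-2,II-1,II-2,III-1]: 32 consistent
V/I-1 aff ·: Vv|VV
V/I-2 aff ·: Vv|VV
V/II-1 ? I-1×I-2: Vv|VV
V/II-2 un ·: vv
V/III-1 aff II-1×II-2: Vv
⇒ V over [I-1,I-2,II-1,II-2,III-1]: 7 consistent

III-1 ∈ {BB PP Vv, BB Pp Vv, Bb PP Vv, Bb Pp Vv}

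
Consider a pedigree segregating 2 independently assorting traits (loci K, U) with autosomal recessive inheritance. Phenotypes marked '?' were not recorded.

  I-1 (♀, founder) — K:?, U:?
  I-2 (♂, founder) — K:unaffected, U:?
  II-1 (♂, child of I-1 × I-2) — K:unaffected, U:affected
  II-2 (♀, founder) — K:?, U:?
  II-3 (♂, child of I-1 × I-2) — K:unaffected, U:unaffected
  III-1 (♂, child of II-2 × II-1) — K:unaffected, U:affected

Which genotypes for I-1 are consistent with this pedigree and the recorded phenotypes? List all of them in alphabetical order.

K/I-1 ? ·: KK|Kk|kk
K/I-2 un ·: KK|Kk
K/II-1 un I-1×I-2: KK|Kk
K/II-2 ? ·: KK|Kk|kk
K/II-3 un I-1×I-2: KK|Kk
K/III-1 un II-2×II-1: KK|Kk
⇒ K over [I-1,I-2,II-1,II-2,II-3,III-1]: 68 consistent
U/I-1 ? ·: Uu|uu
U/I-2 ? ·: Uu|uu
U/II-1 aff I-1×I-2: uu
U/II-2 ? ·: Uu|uu
U/II-3 un I-1×I-2: UU|Uu
U/III-1 aff II-2×II-1: uu
⇒ U over [I-1,I-2,II-1,II-2,II-3,III-1]: 8 consistent

I-1 ∈ {KK Uu, KK uu, Kk Uu, Kk uu, kk Uu, kk uu}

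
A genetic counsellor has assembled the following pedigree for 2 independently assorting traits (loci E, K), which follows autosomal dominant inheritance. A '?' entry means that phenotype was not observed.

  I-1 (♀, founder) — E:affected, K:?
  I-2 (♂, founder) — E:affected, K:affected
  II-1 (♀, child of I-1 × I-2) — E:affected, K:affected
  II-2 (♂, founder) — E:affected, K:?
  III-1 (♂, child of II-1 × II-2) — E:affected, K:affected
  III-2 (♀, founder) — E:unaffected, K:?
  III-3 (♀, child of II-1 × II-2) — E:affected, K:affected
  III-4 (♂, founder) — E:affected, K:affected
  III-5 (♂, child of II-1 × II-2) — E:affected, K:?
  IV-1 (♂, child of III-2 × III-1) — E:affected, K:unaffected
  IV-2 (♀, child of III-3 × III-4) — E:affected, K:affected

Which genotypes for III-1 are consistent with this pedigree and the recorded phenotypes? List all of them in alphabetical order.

E/I-1 aff ·: Ee|EE
E/I-2 aff ·: Ee|EE
E/II-1 aff I-1×I-2: Ee|EE
E/II-2 aff ·: Ee|EE
E/III-1 aff II-1×II-2: Ee|EE
E/III-2 un ·: ee
E/III-3 aff II-1×II-2: Ee|EE
E/III-4 aff ·: Ee|EE
E/III-5 aff II-1×II-2: Ee|EE
E/IV-1 aff III-2×III-1: Ee
E/IV-2 aff III-3×III-4: Ee|EE
⇒ E over [I-1,I-2,II-1,II-2,III-1,III-2,III-3,III-4,III-5,IV-1,IV-2]: 292 consistent
K/I-1 ? ·: kk|Kk|KK
K/I-2 aff ·: Kk|KK
K/II-1 aff I-1×I-2: Kk|KK
K/II-2 ? ·: kk|Kk|KK
K/III-1 aff II-1×II-2: Kk
K/III-2 ? ·: kk|Kk
K/III-3 aff II-1×II-2: Kk|KK
K/III-4 aff ·: Kk|KK
K/III-5 ? II-1×II-2: kk|Kk|KK
K/IV-1 un III-2×III-1: kk
K/IV-2 aff III-3×III-4: Kk|KK
⇒ K over [I-1,I-2,II-1,II-2,III-1,III-2,III-3,III-4,III-5,IV-1,IV-2]: 574 consistent

III-1 ∈ {EE Kk, Ee Kk}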